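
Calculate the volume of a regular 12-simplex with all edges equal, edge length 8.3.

Volume = 8.3^12 · √(13/2^12) / 12! ≈ 12.5716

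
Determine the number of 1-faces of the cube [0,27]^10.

An n-cube has C(n,k)·2^(n-k) k-faces. Here C(10,1)·2^9 = 10·512 = 5120.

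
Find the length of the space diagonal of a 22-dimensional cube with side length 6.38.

||(6.38,6.38,...,6.38)|| = √(22)·6.38 ≈ 29.9249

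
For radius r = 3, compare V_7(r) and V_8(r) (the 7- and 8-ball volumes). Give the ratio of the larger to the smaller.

V_7(3) ≈ 10333.1, V_8(3) ≈ 26629.2. The 8-ball is larger by a factor of 2.577.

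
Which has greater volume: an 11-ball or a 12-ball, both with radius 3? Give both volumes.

V_11(3) ≈ 333763. V_12(3) ≈ 709613. The 12-ball is larger.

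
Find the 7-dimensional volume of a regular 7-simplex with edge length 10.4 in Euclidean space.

Volume = 10.4^7 · √(8/2^7) / 7! ≈ 652.744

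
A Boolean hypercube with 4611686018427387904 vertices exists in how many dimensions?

The n-cube has 2^n vertices, and 4611686018427387904 = 2^62, so n = 62.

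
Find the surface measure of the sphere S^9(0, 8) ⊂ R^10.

The surface area of an n-ball is 2π^(n/2) r^(n-1) / Γ(n/2). For n=10, r=8: 33554432·π^5/3 ≈ 3.42277e+09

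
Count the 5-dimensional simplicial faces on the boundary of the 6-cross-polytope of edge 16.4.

Each 5-face is the convex hull of 6 vertices, one chosen as ±e_i from each of 6 distinct axes: 2^6·C(6,6) = 64.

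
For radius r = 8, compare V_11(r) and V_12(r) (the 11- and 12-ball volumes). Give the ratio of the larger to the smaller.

V_11(8) ≈ 1.61843e+10, V_12(8) ≈ 9.17586e+10. The 12-ball is larger by a factor of 5.67.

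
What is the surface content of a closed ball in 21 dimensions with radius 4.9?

S = n·V_n(r)/r = 21·V_21(4.9)/4.9 (volume-to-surface relation), giving 1.86504e+13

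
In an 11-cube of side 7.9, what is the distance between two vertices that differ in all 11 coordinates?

||(7.9,7.9,...,7.9)|| = √(11)·7.9 ≈ 26.2013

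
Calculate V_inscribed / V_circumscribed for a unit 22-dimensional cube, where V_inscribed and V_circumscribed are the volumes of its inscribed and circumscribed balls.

V_in/V_out = n^(-n/2) = 22^(-22/2) ≈ 1.7114e-15.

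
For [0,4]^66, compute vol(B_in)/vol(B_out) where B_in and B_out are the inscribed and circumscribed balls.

V_in / V_out = (r_in/r_out)^66 = (1/√66)^66 = 66^(-66/2) ≈ 9.01675e-61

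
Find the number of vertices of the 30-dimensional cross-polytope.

An n-cross-polytope has 2n vertices; here n = 30, giving 60.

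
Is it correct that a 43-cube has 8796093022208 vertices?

True. The 43-cube has 2^43 = 8796093022208 vertices.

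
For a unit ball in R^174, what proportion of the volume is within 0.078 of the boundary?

Shell fraction = 1 - (1-0.078)^174 ≈ 0.9999992702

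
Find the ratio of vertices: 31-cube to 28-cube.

The 31-cube has 2^31 = 2147483648 vertices. The 28-cube has 2^28 = 268435456 vertices. Ratio: 2147483648/268435456 = 8.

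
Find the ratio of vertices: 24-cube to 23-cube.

The 24-cube has 2^24 = 16777216 vertices. The 23-cube has 2^23 = 8388608 vertices. Ratio: 16777216/8388608 = 2.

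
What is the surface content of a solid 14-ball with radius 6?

|∂B_14(6)| = 181398528·π^7/5 ≈ 1.09575e+11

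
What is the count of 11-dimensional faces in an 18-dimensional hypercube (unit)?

An n-cube has C(n,k)·2^(n-k) k-faces. Here C(18,11)·2^7 = 31824·128 = 4073472.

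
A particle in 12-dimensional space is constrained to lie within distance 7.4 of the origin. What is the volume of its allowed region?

V_12(7.4) = π^(12/2) · (7.4)^12 / Γ(12/2 + 1) ≈ 3.60037e+10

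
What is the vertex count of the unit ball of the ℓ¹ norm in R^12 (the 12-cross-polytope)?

The 12-dimensional cross-polytope has 2n = 2·12 = 24 vertices.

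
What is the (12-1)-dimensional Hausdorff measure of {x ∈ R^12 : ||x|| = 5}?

|∂B_12(5)| = 9765625·π^6/12 ≈ 7.82381e+08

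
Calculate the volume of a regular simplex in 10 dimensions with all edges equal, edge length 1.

V = (1^10 / 10!) · √((10+1) / 2^10) ≈ 2.85617e-08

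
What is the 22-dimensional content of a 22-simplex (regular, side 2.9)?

For a regular n-simplex with edge a, V = (a^n / n!)·√((n+1)/2^n). With a=2.9, n=22: V ≈ 3.10115e-14.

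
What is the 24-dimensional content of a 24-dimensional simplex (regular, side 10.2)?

V_24 = √(25) · 10.2^24 / (24! · 2^(24/2)) ≈ 0.00316452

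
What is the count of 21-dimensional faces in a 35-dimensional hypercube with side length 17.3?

Choose 21 of 35 axes to span the face (C(35,21) = 2319959400 ways), then fix each of the remaining 14 coordinates at one of its two extreme values (2^14 = 16384 ways): 2319959400·16384 = 38010214809600.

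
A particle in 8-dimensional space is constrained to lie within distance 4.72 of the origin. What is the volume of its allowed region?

The n-ball volume is π^(n/2)·r^n/Γ(n/2+1). With n=8, r=4.72: V ≈ 999826.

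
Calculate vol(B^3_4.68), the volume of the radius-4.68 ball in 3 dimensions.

Volume = π^{3/2}·(4.68)^3/Γ(5/2) ≈ 429.365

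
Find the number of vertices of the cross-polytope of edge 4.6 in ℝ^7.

Number of 0-faces = 2^(0+1) · C(7,0+1) = 2 · 7 = 14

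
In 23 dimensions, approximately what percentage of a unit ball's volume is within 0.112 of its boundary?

1 - (1-0.112)^23 ≈ 0.934912 ≈ 93.49%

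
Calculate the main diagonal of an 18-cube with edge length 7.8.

||(7.8,7.8,...,7.8)|| = √(18)·7.8 ≈ 33.0926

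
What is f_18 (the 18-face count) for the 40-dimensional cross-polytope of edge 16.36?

Each 18-face is the convex hull of 19 vertices, one chosen as ±e_i from each of 19 distinct axes: 2^19·C(40,19) = 68829791335219200.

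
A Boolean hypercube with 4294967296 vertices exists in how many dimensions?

Since 2^n = 4294967296, we have n = 32.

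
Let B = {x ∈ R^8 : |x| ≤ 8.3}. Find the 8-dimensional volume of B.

Volume = π^{8/2}·(8.3)^8/Γ(5) ≈ 9.14141e+07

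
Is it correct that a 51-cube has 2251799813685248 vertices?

True. The 51-cube has 2^51 = 2251799813685248 vertices.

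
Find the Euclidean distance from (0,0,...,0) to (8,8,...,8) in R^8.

||(8,8,...,8)|| = √(8)·8 ≈ 22.6274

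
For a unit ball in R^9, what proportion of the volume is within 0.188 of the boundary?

V(inner)/V(outer) = ((1-0.188)/1)^9 ≈ 0.1535, so the shell fraction is 0.846537.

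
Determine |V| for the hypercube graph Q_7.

The 7-cube has 2^7 = 128 vertices.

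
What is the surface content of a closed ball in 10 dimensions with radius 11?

|∂B_10(11)| = 2357947691·π^5/12 ≈ 6.01315e+10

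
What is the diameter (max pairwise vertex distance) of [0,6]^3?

The space diagonal of an n-cube of side s is s√n. Here 6·√3 ≈ 10.3923.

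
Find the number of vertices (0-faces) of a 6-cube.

f_0(6-cube) = (6 choose 0) · 2^6 = 64.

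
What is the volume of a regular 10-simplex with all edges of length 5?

Volume = 5^10 · √(11/2^10) / 10! ≈ 0.278922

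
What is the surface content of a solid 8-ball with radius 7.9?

S = n·V_n(r)/r = 8·V_8(7.9)/7.9 (volume-to-surface relation), giving 6.23545e+07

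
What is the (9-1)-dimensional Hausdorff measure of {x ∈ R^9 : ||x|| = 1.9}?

S_9(1.9) = 2·π^(9/2)·(1.9)^8 / Γ(9/2) ≈ 5041.84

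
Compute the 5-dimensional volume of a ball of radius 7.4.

V_5(7.4) = π^(5/2) · (7.4)^5 / Γ(5/2 + 1) ≈ 116804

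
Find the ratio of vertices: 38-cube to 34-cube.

The 38-cube has 2^38 = 274877906944 vertices. The 34-cube has 2^34 = 17179869184 vertices. Ratio: 274877906944/17179869184 = 16.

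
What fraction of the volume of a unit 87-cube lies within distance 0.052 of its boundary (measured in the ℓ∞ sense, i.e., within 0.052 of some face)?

1 - (1 - 2·0.052)^87 = 1 - 0.896^87 ≈ 0.999929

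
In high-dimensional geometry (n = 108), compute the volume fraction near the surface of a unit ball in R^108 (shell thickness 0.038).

1 - (1-0.038)^108 ≈ 0.984763 ≈ 98.48%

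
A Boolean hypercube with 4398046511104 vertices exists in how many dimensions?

The n-cube has 2^n vertices, and 4398046511104 = 2^42, so n = 42.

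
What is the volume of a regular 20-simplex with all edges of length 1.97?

V = (1.97^20 / 20!) · √((20+1) / 2^20) ≈ 1.42564e-15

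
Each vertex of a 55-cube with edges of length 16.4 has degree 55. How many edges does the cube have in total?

Each of the 2^55 = 36028797018963968 vertices has degree 55; total edges = 55·2^55/2 = 990791918021509120.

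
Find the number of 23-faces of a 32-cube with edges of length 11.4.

Choose 23 of 32 axes to span the face (C(32,23) = 28048800 ways), then fix each of the remaining 9 coordinates at one of its two extreme values (2^9 = 512 ways): 28048800·512 = 14360985600.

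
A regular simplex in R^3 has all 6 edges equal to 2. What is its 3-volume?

Volume = (√2/12) · 2³ = 0.942809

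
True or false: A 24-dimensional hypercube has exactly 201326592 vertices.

False. The 24-cube has 2^24 = 16777216 vertices.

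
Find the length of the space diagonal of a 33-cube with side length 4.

Diagonal = √33 · 4 ≈ 22.9783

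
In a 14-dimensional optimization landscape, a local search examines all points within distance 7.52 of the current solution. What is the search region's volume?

Volume = π^{14/2}·(7.52)^14/Γ(8) ≈ 1.10833e+12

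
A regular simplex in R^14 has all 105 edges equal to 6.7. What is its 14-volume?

V_14 = √(15) · 6.7^14 / (14! · 2^(14/2)) ≈ 0.12749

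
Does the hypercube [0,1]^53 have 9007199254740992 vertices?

True. The 53-cube has 2^53 = 9007199254740992 vertices.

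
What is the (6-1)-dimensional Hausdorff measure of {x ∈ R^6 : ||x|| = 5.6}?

S_6(5.6) = 2·π^(6/2)·(5.6)^5 / Γ(6/2) ≈ 170761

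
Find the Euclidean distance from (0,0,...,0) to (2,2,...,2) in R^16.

||(2,2,...,2)|| = √(16)·2 = 8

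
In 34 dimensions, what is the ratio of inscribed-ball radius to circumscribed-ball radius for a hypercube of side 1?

r_in / r_out = (1/2) / (1√34/2) = 1/√34 ≈ 0.171499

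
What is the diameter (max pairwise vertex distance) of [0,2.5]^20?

The space diagonal of an n-cube of side s is s√n. Here 2.5·√20 ≈ 11.1803.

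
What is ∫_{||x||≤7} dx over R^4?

The n-ball volume is π^(n/2)·r^n/Γ(n/2+1). With n=4, r=7: V = 2401·π^2/2 ≈ 11848.5.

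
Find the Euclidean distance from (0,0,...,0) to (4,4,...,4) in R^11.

Diagonal = √11 · 4 ≈ 13.2665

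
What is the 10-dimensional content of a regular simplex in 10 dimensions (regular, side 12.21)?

V_10 = √(11) · 12.21^10 / (10! · 2^(10/2)) ≈ 2103.49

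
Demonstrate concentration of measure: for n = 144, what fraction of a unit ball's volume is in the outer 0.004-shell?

1 - (1-0.004)^144 ≈ 0.438507 ≈ 43.85%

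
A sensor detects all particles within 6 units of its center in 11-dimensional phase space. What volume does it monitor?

V = 859963392·π^5/385 ≈ 6.83547e+08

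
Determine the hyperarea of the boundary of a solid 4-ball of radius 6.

|∂B_4(6)| = 432·π^2 ≈ 4263.67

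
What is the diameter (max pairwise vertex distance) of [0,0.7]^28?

||(0.7,0.7,...,0.7)|| = √(28)·0.7 ≈ 3.70405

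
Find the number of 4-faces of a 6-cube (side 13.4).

An n-cube has C(n,k)·2^(n-k) k-faces. Here C(6,4)·2^2 = 15·4 = 60.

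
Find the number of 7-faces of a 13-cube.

Number of 7-faces = C(13,7) · 2^(13-7) = 1716 · 64 = 109824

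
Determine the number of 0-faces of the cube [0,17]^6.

An n-cube has C(n,k)·2^(n-k) k-faces. Here C(6,0)·2^6 = 1·64 = 64.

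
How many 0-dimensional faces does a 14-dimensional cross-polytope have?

Number of 0-faces = 2^(0+1) · C(14,0+1) = 2 · 14 = 28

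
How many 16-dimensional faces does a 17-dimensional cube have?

f_16(17-cube) = (17 choose 16) · 2^1 = 34.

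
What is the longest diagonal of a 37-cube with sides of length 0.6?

Diagonal = √37 · 0.6 ≈ 3.64966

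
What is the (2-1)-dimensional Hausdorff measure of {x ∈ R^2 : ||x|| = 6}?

S_2(6) = 2·π^(2/2)·(6)^1 / Γ(2/2) = 2πr = 2π·6 ≈ 37.6991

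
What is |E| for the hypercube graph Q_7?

Number of 1-faces = C(7,1)·2^(7-1) = 7·64 = 448.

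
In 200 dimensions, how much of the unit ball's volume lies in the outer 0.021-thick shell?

V(inner)/V(outer) = ((1-0.021)/1)^200 ≈ 0.01434, so the shell fraction is 0.98566.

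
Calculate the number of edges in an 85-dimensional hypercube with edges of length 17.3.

The 85-cube has n·2^(n-1) = 85·2^84 = 85·19342813113834066795298816 = 1644139114675895677600399360 edges.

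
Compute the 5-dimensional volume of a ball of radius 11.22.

The n-ball volume is π^(n/2)·r^n/Γ(n/2+1). With n=5, r=11.22: V ≈ 935972.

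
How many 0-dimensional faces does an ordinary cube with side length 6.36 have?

An n-cube has C(n,k)·2^(n-k) k-faces. Here C(3,0)·2^3 = 1·8 = 8.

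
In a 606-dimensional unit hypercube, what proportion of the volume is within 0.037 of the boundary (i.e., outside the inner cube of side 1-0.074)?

Shell fraction = 1 - (1-0.074)^606 ≈ 1 - 5.838e-21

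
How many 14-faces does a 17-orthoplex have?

Number of 14-faces = 2^(14+1) · C(17,14+1) = 32768 · 136 = 4456448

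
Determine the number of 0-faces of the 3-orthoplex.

Each 0-face is the convex hull of 1 vertex, one chosen as ±e_i from each of 1 distinct axis: 2^1·C(3,1) = 6.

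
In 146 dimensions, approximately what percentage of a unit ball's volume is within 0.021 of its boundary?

1 - (1-0.021)^146 ≈ 0.95489 ≈ 95.49%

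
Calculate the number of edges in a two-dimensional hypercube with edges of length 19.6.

An n-cube has n·2^(n-1) edges. With n = 2: 2·2 = 4.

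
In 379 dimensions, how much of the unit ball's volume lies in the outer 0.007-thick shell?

Shell fraction = 1 - (1-0.007)^379 ≈ 0.930215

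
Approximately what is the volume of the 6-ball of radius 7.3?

Volume = π^{6/2}·(7.3)^6/Γ(4) ≈ 782052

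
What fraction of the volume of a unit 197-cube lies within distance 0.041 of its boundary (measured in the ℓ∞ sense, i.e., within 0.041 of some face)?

Shell fraction = 1 - (1-0.082)^197 ≈ 0.9999999521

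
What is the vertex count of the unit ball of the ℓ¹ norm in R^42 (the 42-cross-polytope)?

The 42-dimensional cross-polytope has 2n = 2·42 = 84 vertices.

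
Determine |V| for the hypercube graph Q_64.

Each vertex is a binary string of length 64, so there are 2^64 = 18446744073709551616.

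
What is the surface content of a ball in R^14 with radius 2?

The surface area of an n-ball is 2π^(n/2) r^(n-1) / Γ(n/2). For n=14, r=2: 1024·π^7/45 ≈ 68728.5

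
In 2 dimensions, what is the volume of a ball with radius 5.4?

V_2(5.4) = π^(2/2) · (5.4)^2 / Γ(2/2 + 1) ≈ 91.6088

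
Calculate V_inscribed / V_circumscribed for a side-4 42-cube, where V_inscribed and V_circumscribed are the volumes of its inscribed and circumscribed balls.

V_in / V_out = (r_in/r_out)^42 = (1/√42)^42 = 42^(-42/2) ≈ 8.1614e-35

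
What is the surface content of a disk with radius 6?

The surface area of an n-ball is 2π^(n/2) r^(n-1) / Γ(n/2). For n=2, r=6: 2πr = 2π·6 ≈ 37.6991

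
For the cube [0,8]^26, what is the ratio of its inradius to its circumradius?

r_in = 8/2 (half the side); r_out = 8√26/2 (half the diagonal). Ratio = 1/√26 ≈ 0.196116.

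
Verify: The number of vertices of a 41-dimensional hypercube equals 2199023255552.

True. The 41-cube has 2^41 = 2199023255552 vertices.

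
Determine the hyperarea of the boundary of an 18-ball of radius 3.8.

S = n·V_n(r)/r = 18·V_18(3.8)/3.8 (volume-to-surface relation), giving 1.06213e+10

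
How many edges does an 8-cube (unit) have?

Number of 1-faces = C(8,1)·2^(8-1) = 8·128 = 1024.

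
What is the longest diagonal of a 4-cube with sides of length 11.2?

The space diagonal of an n-cube of side s is s√n. Here 11.2·√4 = 22.4.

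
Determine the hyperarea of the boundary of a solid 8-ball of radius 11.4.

S = n·V_n(r)/r = 8·V_8(11.4)/11.4 (volume-to-surface relation), giving 8.12479e+08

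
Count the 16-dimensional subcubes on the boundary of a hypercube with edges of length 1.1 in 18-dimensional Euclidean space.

f_16(18-cube) = (18 choose 16) · 2^2 = 612.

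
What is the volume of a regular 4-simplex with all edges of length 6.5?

V_4 = √(5) · 6.5^4 / (4! · 2^(4/2)) ≈ 41.5783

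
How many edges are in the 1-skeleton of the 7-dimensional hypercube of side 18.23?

An n-cube has n·2^(n-1) edges. With n = 7: 7·64 = 448.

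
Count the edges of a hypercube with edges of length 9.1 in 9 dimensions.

The 9-cube has n·2^(n-1) = 9·2^8 = 9·256 = 2304 edges.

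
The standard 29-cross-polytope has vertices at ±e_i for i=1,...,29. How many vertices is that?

The 29-dimensional cross-polytope has 2n = 2·29 = 58 vertices.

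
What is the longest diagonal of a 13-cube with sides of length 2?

d = √(2² + 2² + ... + 2²) [13 terms] = √(13·2²) = 2√13 ≈ 7.2111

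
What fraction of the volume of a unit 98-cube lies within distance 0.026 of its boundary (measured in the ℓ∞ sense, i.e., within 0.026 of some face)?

The inner cube has side 1-2·0.026 = 0.948 and volume (0.948)^98 ≈ 0.005336, so the shell holds 0.994664 of the volume.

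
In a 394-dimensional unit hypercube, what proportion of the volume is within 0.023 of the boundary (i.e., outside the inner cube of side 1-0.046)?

The inner cube has side 1-2·0.023 = 0.954 and volume (0.954)^394 ≈ 8.751e-09, so the shell holds 0.9999999912 of the volume.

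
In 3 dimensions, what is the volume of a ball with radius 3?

The n-ball volume is π^(n/2)·r^n/Γ(n/2+1). With n=3, r=3: V = 36·π ≈ 113.097.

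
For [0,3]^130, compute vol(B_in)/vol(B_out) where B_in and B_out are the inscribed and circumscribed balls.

The radii are 3/2 and 3√130/2, so the volume ratio is (1/√130)^130 = 130^{-130/2} ≈ 3.92358e-138.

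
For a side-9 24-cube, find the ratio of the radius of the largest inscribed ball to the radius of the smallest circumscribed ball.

Ratio = (s/2)/(s√24/2) = 24^(-1/2) ≈ 0.204124.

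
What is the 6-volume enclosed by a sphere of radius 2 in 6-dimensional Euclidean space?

V = 32·π^3/3 ≈ 330.734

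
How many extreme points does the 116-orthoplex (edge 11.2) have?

The 116-dimensional cross-polytope has 2n = 2·116 = 232 vertices.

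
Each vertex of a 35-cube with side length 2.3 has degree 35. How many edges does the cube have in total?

An n-cube has n·2^(n-1) edges. With n = 35: 35·17179869184 = 601295421440.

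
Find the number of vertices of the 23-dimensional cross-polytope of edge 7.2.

Number of vertices = 2n = 46.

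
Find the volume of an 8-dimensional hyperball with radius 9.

V = 14348907·π^4/8 ≈ 1.74714e+08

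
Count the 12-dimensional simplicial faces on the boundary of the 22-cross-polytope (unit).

Each 12-face is the convex hull of 13 vertices, one chosen as ±e_i from each of 13 distinct axes: 2^13·C(22,13) = 4074864640.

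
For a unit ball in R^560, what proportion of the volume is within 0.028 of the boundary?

Shell fraction = 1 - (1-0.028)^560 ≈ 0.9999998761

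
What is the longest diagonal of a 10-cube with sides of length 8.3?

d = √(8.3² + 8.3² + ... + 8.3²) [10 terms] = √(10·8.3²) = 8.3√10 ≈ 26.2469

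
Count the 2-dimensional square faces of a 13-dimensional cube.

An n-cube has C(n,k)·2^(n-k) k-faces. Here C(13,2)·2^11 = 78·2048 = 159744.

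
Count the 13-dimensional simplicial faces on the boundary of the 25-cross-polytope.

Each 13-face is the convex hull of 14 vertices, one chosen as ±e_i from each of 14 distinct axes: 2^14·C(25,14) = 73030041600.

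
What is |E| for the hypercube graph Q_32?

The 32-cube has n·2^(n-1) = 32·2^31 = 32·2147483648 = 68719476736 edges.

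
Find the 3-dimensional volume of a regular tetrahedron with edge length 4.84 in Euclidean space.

Volume = (√2/12) · 4.84³ = 13.3619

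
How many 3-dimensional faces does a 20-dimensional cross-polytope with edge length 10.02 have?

An n-cross-polytope has 2^(k+1)·C(n,k+1) k-faces. Here 2^4·C(20,4) = 16·4845 = 77520.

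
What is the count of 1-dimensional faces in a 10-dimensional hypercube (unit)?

An n-cube has C(n,k)·2^(n-k) k-faces. Here C(10,1)·2^9 = 10·512 = 5120.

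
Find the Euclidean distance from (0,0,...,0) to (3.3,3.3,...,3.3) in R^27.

d = √(3.3² + 3.3² + ... + 3.3²) [27 terms] = √(27·3.3²) = 3.3√27 ≈ 17.1473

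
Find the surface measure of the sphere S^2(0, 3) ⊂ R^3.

The surface area of an n-ball is 2π^(n/2) r^(n-1) / Γ(n/2). For n=3, r=3: 4πr² = 4π·(3)² ≈ 113.097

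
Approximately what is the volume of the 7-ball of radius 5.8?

Volume = π^{7/2}·(5.8)^7/Γ(9/2) ≈ 1.04322e+06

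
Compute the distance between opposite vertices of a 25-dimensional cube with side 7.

d = √(7² + 7² + ... + 7²) [25 terms] = √(25·7²) = 7√25 = 35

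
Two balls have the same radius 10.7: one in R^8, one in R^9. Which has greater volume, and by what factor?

V_8(10.7) ≈ 6.97362e+08, V_9(10.7) ≈ 6.06417e+09. The 9-ball is larger by a factor of 8.696.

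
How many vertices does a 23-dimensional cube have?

Number of vertices = 2^23 = 8388608.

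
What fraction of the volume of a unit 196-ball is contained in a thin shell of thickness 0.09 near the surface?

Shell fraction = 1 - (1-0.09)^196 ≈ 0.9999999906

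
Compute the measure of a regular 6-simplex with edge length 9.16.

V = (9.16^6 / 6!) · √((6+1) / 2^6) ≈ 271.331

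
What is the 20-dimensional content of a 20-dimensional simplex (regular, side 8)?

For a regular n-simplex with edge a, V = (a^n / n!)·√((n+1)/2^n). With a=8, n=20: V ≈ 0.00212073.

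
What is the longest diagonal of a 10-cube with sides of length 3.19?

||(3.19,3.19,...,3.19)|| = √(10)·3.19 ≈ 10.0877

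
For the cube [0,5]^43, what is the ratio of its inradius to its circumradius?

r_in = 5/2 (half the side); r_out = 5√43/2 (half the diagonal). Ratio = 1/√43 ≈ 0.152499.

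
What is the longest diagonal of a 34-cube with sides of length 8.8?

d = √(8.8² + 8.8² + ... + 8.8²) [34 terms] = √(34·8.8²) = 8.8√34 ≈ 51.3124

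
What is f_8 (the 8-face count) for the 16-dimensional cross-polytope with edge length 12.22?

An n-cross-polytope has 2^(k+1)·C(n,k+1) k-faces. Here 2^9·C(16,9) = 512·11440 = 5857280.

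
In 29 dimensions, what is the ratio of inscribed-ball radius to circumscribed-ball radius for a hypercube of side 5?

r_in / r_out = (5/2) / (5√29/2) = 1/√29 ≈ 0.185695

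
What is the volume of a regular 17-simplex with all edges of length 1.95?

V = (1.95^17 / 17!) · √((17+1) / 2^17) ≈ 2.80803e-12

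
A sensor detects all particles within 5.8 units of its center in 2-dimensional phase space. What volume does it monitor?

V_2(5.8) = π^(2/2) · (5.8)^2 / Γ(2/2 + 1) ≈ 105.683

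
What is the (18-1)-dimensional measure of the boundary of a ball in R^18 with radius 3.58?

The surface area of an n-ball is 2π^(n/2) r^(n-1) / Γ(n/2). For n=18, r=3.58: 3.85363e+09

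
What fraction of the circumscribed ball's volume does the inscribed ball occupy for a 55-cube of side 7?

The radii are 7/2 and 7√55/2, so the volume ratio is (1/√55)^55 = 55^{-55/2} ≈ 1.38047e-48.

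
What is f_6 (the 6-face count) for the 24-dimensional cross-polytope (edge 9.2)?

An n-cross-polytope has 2^(k+1)·C(n,k+1) k-faces. Here 2^7·C(24,7) = 128·346104 = 44301312.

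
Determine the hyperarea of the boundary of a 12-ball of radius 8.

S = n·V_n(r)/r = 12·V_12(8)/8 (volume-to-surface relation), giving 2147483648·π^6/15 ≈ 1.37638e+11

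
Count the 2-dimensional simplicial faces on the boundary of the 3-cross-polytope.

Each 2-face is the convex hull of 3 vertices, one chosen as ±e_i from each of 3 distinct axes: 2^3·C(3,3) = 8.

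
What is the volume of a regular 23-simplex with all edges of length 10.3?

For a regular n-simplex with edge a, V = (a^n / n!)·√((n+1)/2^n). With a=10.3, n=23: V ≈ 0.0129129.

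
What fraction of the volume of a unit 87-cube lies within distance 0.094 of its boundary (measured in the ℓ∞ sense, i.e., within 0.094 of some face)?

The inner cube has side 1-2·0.094 = 0.812 and volume (0.812)^87 ≈ 1.353e-08, so the shell holds 0.9999999865 of the volume.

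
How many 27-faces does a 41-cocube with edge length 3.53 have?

Number of 27-faces = 2^(27+1) · C(41,27+1) = 268435456 · 17620076360 = 4729853232451420160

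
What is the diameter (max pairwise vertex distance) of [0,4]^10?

d = √(4² + 4² + ... + 4²) [10 terms] = √(10·4²) = 4√10 ≈ 12.6491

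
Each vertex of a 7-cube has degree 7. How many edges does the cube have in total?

Each of the 2^7 = 128 vertices has degree 7; total edges = 7·2^7/2 = 448.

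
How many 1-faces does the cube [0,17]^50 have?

Each of the 2^50 = 1125899906842624 vertices has degree 50; total edges = 50·2^50/2 = 28147497671065600.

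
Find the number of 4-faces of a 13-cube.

An n-cube has C(n,k)·2^(n-k) k-faces. Here C(13,4)·2^9 = 715·512 = 366080.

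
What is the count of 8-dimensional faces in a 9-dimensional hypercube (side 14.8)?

Number of 8-faces = C(9,8) · 2^(9-8) = 9 · 2 = 18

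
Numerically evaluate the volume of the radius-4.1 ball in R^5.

The n-ball volume is π^(n/2)·r^n/Γ(n/2+1). With n=5, r=4.1: V ≈ 6098.43.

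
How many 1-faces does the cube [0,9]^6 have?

Number of 1-faces = C(6,1)·2^(6-1) = 6·32 = 192.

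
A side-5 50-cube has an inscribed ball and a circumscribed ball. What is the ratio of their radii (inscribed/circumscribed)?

Ratio = (s/2)/(s√50/2) = 50^(-1/2) ≈ 0.141421.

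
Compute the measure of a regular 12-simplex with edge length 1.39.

V_12 = √(13) · 1.39^12 / (12! · 2^(12/2)) ≈ 6.11832e-09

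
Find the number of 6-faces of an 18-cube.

f_6(18-cube) = (18 choose 6) · 2^12 = 76038144.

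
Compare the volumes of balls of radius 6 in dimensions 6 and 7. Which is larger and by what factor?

V_6(6) ≈ 241105, V_7(6) ≈ 1.32263e+06. The 7-ball is larger by a factor of 5.486.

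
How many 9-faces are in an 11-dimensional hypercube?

Choose 9 of 11 axes to span the face (C(11,9) = 55 ways), then fix each of the remaining 2 coordinates at one of its two extreme values (2^2 = 4 ways): 55·4 = 220.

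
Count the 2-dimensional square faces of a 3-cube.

f_2(3-cube) = (3 choose 2) · 2^1 = 6.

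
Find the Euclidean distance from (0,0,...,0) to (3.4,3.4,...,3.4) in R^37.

||(3.4,3.4,...,3.4)|| = √(37)·3.4 ≈ 20.6814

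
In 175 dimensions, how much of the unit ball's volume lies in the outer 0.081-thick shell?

1 - (1-0.081)^175 ≈ 0.9999996196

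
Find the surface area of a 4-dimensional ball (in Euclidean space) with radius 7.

S = n·V_n(r)/r = 4·V_4(7)/7 (volume-to-surface relation), giving 686·π^2 ≈ 6770.55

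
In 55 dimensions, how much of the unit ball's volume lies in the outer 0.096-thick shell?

1 - (1-0.096)^55 ≈ 0.996116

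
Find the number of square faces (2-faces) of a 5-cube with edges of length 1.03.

Choose 2 of 5 axes to span the face (C(5,2) = 10 ways), then fix each of the remaining 3 coordinates at one of its two extreme values (2^3 = 8 ways): 10·8 = 80.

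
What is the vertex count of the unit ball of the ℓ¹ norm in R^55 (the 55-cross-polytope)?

The 55-dimensional cross-polytope has 2n = 2·55 = 110 vertices.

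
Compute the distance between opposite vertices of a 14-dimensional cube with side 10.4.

The space diagonal of an n-cube of side s is s√n. Here 10.4·√14 ≈ 38.9132.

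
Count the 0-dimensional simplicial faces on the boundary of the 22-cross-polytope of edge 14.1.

f_0(22-orthoplex) = 2^1 · (22 choose 1) = 44.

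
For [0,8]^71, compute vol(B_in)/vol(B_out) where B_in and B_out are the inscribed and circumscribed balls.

The radii are 8/2 and 8√71/2, so the volume ratio is (1/√71)^71 = 71^{-71/2} ≈ 1.9069e-66.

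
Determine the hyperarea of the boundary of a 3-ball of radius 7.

S = n·V_n(r)/r = 3·V_3(7)/7 (volume-to-surface relation), giving 4πr² = 4π·(7)² ≈ 615.752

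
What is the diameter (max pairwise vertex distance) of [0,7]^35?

d = √(7² + 7² + ... + 7²) [35 terms] = √(35·7²) = 7√35 ≈ 41.4126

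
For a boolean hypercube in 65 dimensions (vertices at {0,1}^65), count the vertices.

Each vertex is a binary string of length 65, so there are 2^65 = 36893488147419103232.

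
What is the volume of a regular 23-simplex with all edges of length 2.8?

V_23 = √(24) · 2.8^23 / (23! · 2^(23/2)) ≈ 1.26009e-15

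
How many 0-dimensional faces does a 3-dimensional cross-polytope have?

Number of 0-faces = 2^(0+1) · C(3,0+1) = 2 · 3 = 6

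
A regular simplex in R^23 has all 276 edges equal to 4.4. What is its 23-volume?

For a regular n-simplex with edge a, V = (a^n / n!)·√((n+1)/2^n). With a=4.4, n=23: V ≈ 4.12266e-11.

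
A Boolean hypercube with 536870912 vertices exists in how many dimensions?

The n-cube has 2^n vertices, and 536870912 = 2^29, so n = 29.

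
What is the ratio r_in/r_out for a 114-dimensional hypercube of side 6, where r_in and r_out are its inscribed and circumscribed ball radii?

r_in = 6/2 (half the side); r_out = 6√114/2 (half the diagonal). Ratio = 1/√114 ≈ 0.0936586.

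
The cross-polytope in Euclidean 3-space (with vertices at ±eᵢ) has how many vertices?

An n-cross-polytope has 2n vertices; here n = 3, giving 6.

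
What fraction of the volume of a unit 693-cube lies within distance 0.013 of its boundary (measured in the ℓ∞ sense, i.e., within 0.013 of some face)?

The inner cube has side 1-2·0.013 = 0.974 and volume (0.974)^693 ≈ 1.179e-08, so the shell holds 0.9999999882 of the volume.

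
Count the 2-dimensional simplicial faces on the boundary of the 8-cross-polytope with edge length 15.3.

Each 2-face is the convex hull of 3 vertices, one chosen as ±e_i from each of 3 distinct axes: 2^3·C(8,3) = 448.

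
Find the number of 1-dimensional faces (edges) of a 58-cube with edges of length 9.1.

Each of the 2^58 = 288230376151711744 vertices has degree 58; total edges = 58·2^58/2 = 8358680908399640576.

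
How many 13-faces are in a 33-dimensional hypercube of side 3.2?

An n-cube has C(n,k)·2^(n-k) k-faces. Here C(33,13)·2^20 = 573166440·1048576 = 601008572989440.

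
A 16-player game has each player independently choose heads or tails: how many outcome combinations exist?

Number of vertices = 2^16 = 65536.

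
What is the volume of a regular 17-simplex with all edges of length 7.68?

V = (7.68^17 / 17!) · √((17+1) / 2^17) ≈ 0.0370641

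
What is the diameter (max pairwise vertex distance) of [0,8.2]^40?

Diagonal = √40 · 8.2 ≈ 51.8614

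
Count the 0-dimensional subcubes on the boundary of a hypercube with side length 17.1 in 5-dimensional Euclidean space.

Choose 0 of 5 axes to span the face (C(5,0) = 1 way), then fix each of the remaining 5 coordinates at one of its two extreme values (2^5 = 32 ways): 1·32 = 32.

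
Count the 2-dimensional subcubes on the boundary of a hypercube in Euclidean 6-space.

Number of 2-faces = C(6,2) · 2^(6-2) = 15 · 16 = 240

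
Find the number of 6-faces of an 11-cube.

An n-cube has C(n,k)·2^(n-k) k-faces. Here C(11,6)·2^5 = 462·32 = 14784.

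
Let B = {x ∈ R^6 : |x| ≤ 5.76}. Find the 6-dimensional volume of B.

The n-ball volume is π^(n/2)·r^n/Γ(n/2+1). With n=6, r=5.76: V ≈ 188727.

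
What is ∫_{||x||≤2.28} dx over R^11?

V_11(2.28) = π^(11/2) · (2.28)^11 / Γ(11/2 + 1) ≈ 16307.5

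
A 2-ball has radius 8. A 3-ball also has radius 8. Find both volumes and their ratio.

V_2(8) ≈ 201.062. V_3(8) ≈ 2144.66. Ratio V_2/V_3 ≈ 0.09375.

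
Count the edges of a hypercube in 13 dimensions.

Each of the 2^13 = 8192 vertices has degree 13; total edges = 13·2^13/2 = 53248.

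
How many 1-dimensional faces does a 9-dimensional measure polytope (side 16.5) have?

Number of 1-faces = C(9,1) · 2^(9-1) = 9 · 256 = 2304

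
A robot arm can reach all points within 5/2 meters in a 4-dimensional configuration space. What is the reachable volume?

Volume = π^{4/2}·(5/2)^4/Γ(3) = 625·π^2/32 ≈ 192.766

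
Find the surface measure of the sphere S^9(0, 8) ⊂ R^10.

|∂B_10(8)| = 33554432·π^5/3 ≈ 3.42277e+09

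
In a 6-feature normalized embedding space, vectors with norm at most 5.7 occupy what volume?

Volume = π^{6/2}·(5.7)^6/Γ(4) ≈ 177234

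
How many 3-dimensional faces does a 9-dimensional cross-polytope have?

An n-cross-polytope has 2^(k+1)·C(n,k+1) k-faces. Here 2^4·C(9,4) = 16·126 = 2016.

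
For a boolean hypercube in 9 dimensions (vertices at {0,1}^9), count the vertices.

The 9-cube has 2^9 = 512 vertices.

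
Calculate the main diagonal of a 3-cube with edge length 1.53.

Diagonal = √3 · 1.53 ≈ 2.65004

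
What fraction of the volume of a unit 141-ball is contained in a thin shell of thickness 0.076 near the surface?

1 - (1-0.076)^141 ≈ 0.999986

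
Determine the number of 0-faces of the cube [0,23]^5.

Choose 0 of 5 axes to span the face (C(5,0) = 1 way), then fix each of the remaining 5 coordinates at one of its two extreme values (2^5 = 32 ways): 1·32 = 32.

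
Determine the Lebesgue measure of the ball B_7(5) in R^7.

Volume = π^{7/2}·(5)^7/Γ(9/2) = 250000·π^3/21 ≈ 369122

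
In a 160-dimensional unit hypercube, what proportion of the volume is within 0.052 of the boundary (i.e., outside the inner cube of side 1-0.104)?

The inner cube has side 1-2·0.052 = 0.896 and volume (0.896)^160 ≈ 2.34e-08, so the shell holds 0.9999999766 of the volume.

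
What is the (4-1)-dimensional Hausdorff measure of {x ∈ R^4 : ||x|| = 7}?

S_4(7) = 2·π^(4/2)·(7)^3 / Γ(4/2) = 686·π^2 ≈ 6770.55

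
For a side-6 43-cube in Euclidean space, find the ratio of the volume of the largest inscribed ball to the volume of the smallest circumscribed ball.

V_in / V_out = (r_in/r_out)^43 = (1/√43)^43 = 43^(-43/2) ≈ 7.59326e-36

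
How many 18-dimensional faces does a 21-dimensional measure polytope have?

Choose 18 of 21 axes to span the face (C(21,18) = 1330 ways), then fix each of the remaining 3 coordinates at one of its two extreme values (2^3 = 8 ways): 1330·8 = 10640.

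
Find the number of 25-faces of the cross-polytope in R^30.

f_25(30-orthoplex) = 2^26 · (30 choose 26) = 1839118417920.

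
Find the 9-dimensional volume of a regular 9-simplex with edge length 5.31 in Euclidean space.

For a regular n-simplex with edge a, V = (a^n / n!)·√((n+1)/2^n). With a=5.31, n=9: V ≈ 1.29257.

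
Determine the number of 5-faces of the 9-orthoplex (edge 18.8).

Each 5-face is the convex hull of 6 vertices, one chosen as ±e_i from each of 6 distinct axes: 2^6·C(9,6) = 5376.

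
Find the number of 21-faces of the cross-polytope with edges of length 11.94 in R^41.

Each 21-face is the convex hull of 22 vertices, one chosen as ±e_i from each of 22 distinct axes: 2^22·C(41,22) = 1026189616270540800.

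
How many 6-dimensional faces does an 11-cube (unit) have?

f_6(11-cube) = (11 choose 6) · 2^5 = 14784.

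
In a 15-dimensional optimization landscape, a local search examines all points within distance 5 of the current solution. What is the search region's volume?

The n-ball volume is π^(n/2)·r^n/Γ(n/2+1). With n=15, r=5: V = 312500000000·π^7/81081 ≈ 1.16407e+10.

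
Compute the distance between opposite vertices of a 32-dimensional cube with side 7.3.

||(7.3,7.3,...,7.3)|| = √(32)·7.3 ≈ 41.295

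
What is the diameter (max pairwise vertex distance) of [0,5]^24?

d = √(5² + 5² + ... + 5²) [24 terms] = √(24·5²) = 5√24 ≈ 24.4949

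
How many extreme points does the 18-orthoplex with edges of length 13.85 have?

The 18-dimensional cross-polytope has 2n = 2·18 = 36 vertices.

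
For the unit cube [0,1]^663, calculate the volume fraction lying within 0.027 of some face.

Shell fraction = 1 - (1-0.054)^663 ≈ 1 - 1.037e-16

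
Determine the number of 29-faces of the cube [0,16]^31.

Choose 29 of 31 axes to span the face (C(31,29) = 465 ways), then fix each of the remaining 2 coordinates at one of its two extreme values (2^2 = 4 ways): 465·4 = 1860.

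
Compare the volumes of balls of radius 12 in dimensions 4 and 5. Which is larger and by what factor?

V_4(12) ≈ 102328, V_5(12) ≈ 1.3098e+06. The 5-ball is larger by a factor of 12.8.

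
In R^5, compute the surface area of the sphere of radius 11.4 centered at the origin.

S_5(11.4) = 2·π^(5/2)·(11.4)^4 / Γ(5/2) ≈ 444516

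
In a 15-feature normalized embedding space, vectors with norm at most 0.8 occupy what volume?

Volume = π^{15/2}·(0.8)^15/Γ(17/2) ≈ 0.0134208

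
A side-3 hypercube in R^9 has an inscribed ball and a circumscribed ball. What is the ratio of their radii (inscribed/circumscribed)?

For an n-cube of any side s, the inradius is s/2 and the circumradius is s√n/2, so the ratio is 1/√9 ≈ 0.333333.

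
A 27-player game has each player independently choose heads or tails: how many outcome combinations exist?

The 27-cube has 2^27 = 134217728 vertices.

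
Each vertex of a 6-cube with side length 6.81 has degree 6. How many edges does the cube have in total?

The 6-cube has n·2^(n-1) = 6·2^5 = 6·32 = 192 edges.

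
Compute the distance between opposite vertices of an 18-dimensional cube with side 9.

d = √(9² + 9² + ... + 9²) [18 terms] = √(18·9²) = 9√18 ≈ 38.1838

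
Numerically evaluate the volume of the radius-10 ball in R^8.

V = 12500000·π^4/3 ≈ 4.05871e+08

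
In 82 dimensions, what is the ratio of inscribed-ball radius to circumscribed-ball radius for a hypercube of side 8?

r_in = 8/2 (half the side); r_out = 8√82/2 (half the diagonal). Ratio = 1/√82 ≈ 0.110432.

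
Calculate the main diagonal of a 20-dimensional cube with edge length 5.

The space diagonal of an n-cube of side s is s√n. Here 5·√20 ≈ 22.3607.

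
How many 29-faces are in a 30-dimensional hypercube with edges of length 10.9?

Choose 29 of 30 axes to span the face (C(30,29) = 30 ways), then fix each of the remaining 1 coordinate at one of its two extreme values (2^1 = 2 ways): 30·2 = 60.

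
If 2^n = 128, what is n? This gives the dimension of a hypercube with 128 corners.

n = log_2(128) = 7.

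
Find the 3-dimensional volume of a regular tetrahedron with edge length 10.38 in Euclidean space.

Volume = (√2/12) · 10.38³ = 131.803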